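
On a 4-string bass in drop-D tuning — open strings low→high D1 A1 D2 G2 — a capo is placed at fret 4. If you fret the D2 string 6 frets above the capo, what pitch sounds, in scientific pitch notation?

C3

The capo raises the open D2 by 4 semitones to F#2; fretting 6 more gives D2 + 4 + 6 = D2 + 10 semitones = C3.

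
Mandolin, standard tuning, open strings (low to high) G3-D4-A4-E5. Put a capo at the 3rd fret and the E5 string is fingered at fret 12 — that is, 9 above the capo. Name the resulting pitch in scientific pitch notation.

The capo raises the open E5 by 3 semitones to G5; fretting 9 more gives E5 + 3 + 9 = E5 + 12 semitones = E6.

E6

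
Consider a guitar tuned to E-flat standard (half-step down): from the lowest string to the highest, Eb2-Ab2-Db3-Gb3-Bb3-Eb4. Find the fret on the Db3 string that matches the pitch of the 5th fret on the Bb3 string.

14

Fret 5 on Bb3 is MIDI 58 + 5 = 63 (Eb4). On the Db3 string (open MIDI 49), that pitch is 63 − 49 = fret 14.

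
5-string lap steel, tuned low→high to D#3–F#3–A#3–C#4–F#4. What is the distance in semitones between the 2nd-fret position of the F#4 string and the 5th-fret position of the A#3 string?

5 semitones

F#4 at fret 2 → G#4 (MIDI 68); A#3 at fret 5 → D#4 (MIDI 63).
68 − 63 = 5, so the two pitches are 5 semitones apart, with G#4 the higher.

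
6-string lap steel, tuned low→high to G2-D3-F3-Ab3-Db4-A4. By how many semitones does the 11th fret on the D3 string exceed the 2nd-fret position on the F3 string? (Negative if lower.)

6 semitones

D3 at fret 11 → Db4 (MIDI 61); F3 at fret 2 → G3 (MIDI 55).
61 − 55 = 6, so the two pitches are 6 semitones apart.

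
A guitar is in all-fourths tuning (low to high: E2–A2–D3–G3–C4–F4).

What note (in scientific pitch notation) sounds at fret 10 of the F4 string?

D#5

Each fret is one semitone, so F4 + 10 = D#5.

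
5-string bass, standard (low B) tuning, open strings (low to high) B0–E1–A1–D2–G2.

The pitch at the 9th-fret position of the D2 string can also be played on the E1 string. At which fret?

19

Fret 9 on D2 is MIDI 38 + 9 = 47 (B2). On the E1 string (open MIDI 28), that pitch is 47 − 28 = fret 19.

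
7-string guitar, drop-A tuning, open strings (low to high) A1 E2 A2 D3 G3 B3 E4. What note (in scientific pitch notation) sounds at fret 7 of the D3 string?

A3

Each fret is one semitone, so D3 + 7 = A3.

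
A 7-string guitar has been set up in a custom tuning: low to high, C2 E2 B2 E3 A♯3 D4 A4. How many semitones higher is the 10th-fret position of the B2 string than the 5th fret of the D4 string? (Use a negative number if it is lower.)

-10 semitones

B2 at fret 10 → A3 (MIDI 57); D4 at fret 5 → G4 (MIDI 67).
57 − 67 = -10, so the two pitches are 10 semitones apart.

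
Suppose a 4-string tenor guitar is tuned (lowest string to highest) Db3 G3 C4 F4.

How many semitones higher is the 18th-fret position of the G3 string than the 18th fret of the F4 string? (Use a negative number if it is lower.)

-10 semitones

G3 at fret 18 → Db5 (MIDI 73); F4 at fret 18 → B5 (MIDI 83).
73 − 83 = -10, so the two pitches are 10 semitones apart.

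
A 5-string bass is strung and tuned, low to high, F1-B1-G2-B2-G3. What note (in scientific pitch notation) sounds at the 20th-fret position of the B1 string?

G3

Each fret is one semitone, so B1 + 20 = G3.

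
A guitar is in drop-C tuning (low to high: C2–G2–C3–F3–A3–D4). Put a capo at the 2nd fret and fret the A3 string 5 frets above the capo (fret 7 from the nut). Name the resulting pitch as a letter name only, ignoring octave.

E

The capo raises the open A3 by 2 semitones to B3; fretting 5 more gives A3 + 2 + 5 = A3 + 7 semitones, landing on E.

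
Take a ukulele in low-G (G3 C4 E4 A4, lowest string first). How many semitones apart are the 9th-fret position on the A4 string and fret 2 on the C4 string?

16 semitones

A4 at fret 9 → F#5 (MIDI 78); C4 at fret 2 → D4 (MIDI 62).
78 − 62 = 16, so the two pitches are 16 semitones apart, with F#5 the higher.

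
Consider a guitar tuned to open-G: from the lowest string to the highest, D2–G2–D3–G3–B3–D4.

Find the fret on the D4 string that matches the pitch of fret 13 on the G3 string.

6

G3 at fret 13 is G3 + 13 semitones = G♯4.
The open D4 string is 7 semitones above the open G3, so the same pitch on the D4 string lies at fret 13 − 7 = 6.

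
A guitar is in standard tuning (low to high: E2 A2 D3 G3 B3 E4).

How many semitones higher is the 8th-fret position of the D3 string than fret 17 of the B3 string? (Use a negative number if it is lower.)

D3 at fret 8 → A♯3 (MIDI 58); B3 at fret 17 → E5 (MIDI 76).
58 − 76 = -18, so the two pitches are 18 semitones apart.

-18 semitones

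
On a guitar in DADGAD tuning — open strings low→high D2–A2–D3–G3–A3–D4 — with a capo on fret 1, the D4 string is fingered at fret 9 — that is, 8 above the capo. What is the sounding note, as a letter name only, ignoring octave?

B

The capo raises the open D4 by 1 semitone to D#4; fretting 8 more gives D4 + 1 + 8 = D4 + 9 semitones, landing on B.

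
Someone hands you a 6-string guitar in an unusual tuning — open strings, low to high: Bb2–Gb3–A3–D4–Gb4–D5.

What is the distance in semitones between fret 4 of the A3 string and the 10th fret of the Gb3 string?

A3 at fret 4 → Db4 (MIDI 61); Gb3 at fret 10 → E4 (MIDI 64).
61 − 64 = -3, so the two pitches are 3 semitones apart, with E4 the higher.

3 semitones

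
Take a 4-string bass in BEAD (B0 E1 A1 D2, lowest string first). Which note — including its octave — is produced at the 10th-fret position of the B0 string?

A1

B0 is MIDI 23. Adding 10 gives 33, which is A1.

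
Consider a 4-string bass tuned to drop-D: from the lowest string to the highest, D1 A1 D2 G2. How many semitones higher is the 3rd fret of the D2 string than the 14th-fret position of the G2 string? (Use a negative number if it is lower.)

-16 semitones

D2 at fret 3 → F2 (MIDI 41); G2 at fret 14 → A3 (MIDI 57).
41 − 57 = -16, so the two pitches are 16 semitones apart.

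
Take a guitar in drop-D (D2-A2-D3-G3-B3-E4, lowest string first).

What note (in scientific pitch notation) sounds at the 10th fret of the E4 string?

D5

E4 is MIDI 64. Adding 10 gives 74, which is D5.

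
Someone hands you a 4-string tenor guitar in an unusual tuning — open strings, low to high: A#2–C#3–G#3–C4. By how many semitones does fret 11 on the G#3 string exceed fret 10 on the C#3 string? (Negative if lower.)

G#3 at fret 11 → G4 (MIDI 67); C#3 at fret 10 → B3 (MIDI 59).
67 − 59 = 8, so the two pitches are 8 semitones apart.

8 semitones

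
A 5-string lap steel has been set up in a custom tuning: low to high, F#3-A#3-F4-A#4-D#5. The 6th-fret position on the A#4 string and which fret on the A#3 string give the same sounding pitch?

Fret 6 on A#4 is MIDI 70 + 6 = 76 (E5). On the A#3 string (open MIDI 58), that pitch is 76 − 58 = fret 18.

18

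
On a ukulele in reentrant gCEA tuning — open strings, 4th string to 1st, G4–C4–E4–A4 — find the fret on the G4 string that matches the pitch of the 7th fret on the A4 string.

9

A4 at fret 7 is A4 + 7 semitones = E5.
The open G4 string is 2 semitones below the open A4, so the same pitch on the G4 string lies at fret 7 + 2 = 9.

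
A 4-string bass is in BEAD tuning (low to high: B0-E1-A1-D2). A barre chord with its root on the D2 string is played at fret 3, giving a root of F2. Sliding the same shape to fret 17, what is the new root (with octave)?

G3

Moving from fret 3 to fret 17 shifts the root by 14 semitones.
F2 up 14 semitones is G3.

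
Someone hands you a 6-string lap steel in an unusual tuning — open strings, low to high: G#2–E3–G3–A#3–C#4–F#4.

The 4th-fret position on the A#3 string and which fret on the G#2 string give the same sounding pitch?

18

A#3 at fret 4 is A#3 + 4 semitones = D4.
The open G#2 string is 14 semitones below the open A#3, so the same pitch on the G#2 string lies at fret 4 + 14 = 18.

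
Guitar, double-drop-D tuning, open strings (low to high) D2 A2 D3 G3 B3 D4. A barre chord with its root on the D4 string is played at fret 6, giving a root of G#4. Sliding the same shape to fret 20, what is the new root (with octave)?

Moving from fret 6 to fret 20 shifts the root by 14 semitones.
G#4 up 14 semitones is A#5.

A#5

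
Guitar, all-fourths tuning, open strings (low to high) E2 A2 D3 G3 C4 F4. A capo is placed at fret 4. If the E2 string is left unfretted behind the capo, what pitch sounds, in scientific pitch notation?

G#2

The capo raises the open E2 by 4 semitones to G#2; fretting 0 more gives E2 + 4 + 0 = E2 + 4 semitones = G#2.
(Also written Ab.)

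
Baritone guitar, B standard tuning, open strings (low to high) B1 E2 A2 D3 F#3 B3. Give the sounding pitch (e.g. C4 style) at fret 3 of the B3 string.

D4

Each fret is one semitone, so B3 + 3 = D4.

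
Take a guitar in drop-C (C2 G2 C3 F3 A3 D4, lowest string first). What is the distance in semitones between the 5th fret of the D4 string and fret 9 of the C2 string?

D4 at fret 5 → G4 (MIDI 67); C2 at fret 9 → A2 (MIDI 45).
67 − 45 = 22, so the two pitches are 22 semitones apart, with G4 the higher.

22 semitones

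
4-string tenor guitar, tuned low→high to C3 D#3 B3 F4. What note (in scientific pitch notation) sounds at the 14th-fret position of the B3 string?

B3 is MIDI 59. Adding 14 gives 73, which is C#5.

C#5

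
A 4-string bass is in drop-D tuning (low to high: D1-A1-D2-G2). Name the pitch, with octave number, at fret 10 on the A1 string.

Each fret is one semitone, so A1 + 10 = G2.

G2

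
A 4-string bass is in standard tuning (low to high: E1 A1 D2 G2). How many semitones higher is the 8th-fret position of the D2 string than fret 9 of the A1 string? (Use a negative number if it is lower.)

D2 at fret 8 → A♯2 (MIDI 46); A1 at fret 9 → F♯2 (MIDI 42).
46 − 42 = 4, so the two pitches are 4 semitones apart.

4 semitones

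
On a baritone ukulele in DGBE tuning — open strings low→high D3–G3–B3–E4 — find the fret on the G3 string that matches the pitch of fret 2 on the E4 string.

Fret 2 on E4 is MIDI 64 + 2 = 66 (F♯4). On the G3 string (open MIDI 55), that pitch is 66 − 55 = fret 11.

11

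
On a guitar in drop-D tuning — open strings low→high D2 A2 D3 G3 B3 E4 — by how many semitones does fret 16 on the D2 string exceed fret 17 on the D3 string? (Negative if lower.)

D2 at fret 16 → F♯3 (MIDI 54); D3 at fret 17 → G4 (MIDI 67).
54 − 67 = -13, so the two pitches are 13 semitones apart.

-13 semitones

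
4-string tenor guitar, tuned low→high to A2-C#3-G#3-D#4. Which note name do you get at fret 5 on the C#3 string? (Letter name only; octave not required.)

F#

Each fret is one semitone, so C#3 + 5 = F#.
(Equivalently spelled Gb.)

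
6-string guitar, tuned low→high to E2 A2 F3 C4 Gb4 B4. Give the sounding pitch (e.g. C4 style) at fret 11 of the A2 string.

Each fret is one semitone, so A2 + 11 = Ab3.
(Equivalently spelled G#3.)

Ab3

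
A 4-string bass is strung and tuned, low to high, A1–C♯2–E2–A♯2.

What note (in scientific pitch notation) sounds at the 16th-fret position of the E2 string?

Each fret is one semitone, so E2 + 16 = G♯3.

G♯3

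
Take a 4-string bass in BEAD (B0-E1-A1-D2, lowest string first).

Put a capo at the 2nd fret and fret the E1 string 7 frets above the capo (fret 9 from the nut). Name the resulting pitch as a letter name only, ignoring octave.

C#

The capo raises the open E1 by 2 semitones to F#1; fretting 7 more gives E1 + 2 + 7 = E1 + 9 semitones, landing on C#.
(Also written Db.)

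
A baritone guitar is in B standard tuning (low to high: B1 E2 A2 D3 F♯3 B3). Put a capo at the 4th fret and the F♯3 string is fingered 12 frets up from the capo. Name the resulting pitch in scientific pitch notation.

The capo raises the open F♯3 by 4 semitones to A♯3; fretting 12 more gives F♯3 + 4 + 12 = F♯3 + 16 semitones = A♯4.
(Also written B♭.)

A♯4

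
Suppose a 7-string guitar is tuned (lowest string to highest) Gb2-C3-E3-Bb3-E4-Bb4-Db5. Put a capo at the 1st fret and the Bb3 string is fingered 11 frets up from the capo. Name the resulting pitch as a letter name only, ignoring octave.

Bb

The capo raises the open Bb3 by 1 semitone to B3; fretting 11 more gives Bb3 + 1 + 11 = Bb3 + 12 semitones, landing on Bb.
(Also written A#.)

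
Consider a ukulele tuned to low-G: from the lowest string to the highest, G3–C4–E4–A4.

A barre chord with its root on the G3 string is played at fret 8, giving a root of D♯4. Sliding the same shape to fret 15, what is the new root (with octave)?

A♯4

Moving from fret 8 to fret 15 shifts the root by 7 semitones.
D♯4 up 7 semitones is A♯4.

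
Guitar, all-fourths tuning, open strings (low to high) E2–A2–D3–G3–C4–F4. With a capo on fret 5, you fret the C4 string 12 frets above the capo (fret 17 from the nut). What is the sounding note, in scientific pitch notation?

The capo raises the open C4 by 5 semitones to F4; fretting 12 more gives C4 + 5 + 12 = C4 + 17 semitones = F5.

F5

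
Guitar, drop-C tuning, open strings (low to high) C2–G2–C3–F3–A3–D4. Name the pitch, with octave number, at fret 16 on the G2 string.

The open G2 string plus 16 semitones: G–G#–A–A#–…–A–A#–B.
The walk passes from B into C once, so the octave number goes from 2 to 3.

B3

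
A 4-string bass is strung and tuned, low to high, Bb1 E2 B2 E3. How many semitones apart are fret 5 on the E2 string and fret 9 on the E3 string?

16 semitones

E2 at fret 5 → A2 (MIDI 45); E3 at fret 9 → Db4 (MIDI 61).
45 − 61 = -16, so the two pitches are 16 semitones apart, with Db4 the higher.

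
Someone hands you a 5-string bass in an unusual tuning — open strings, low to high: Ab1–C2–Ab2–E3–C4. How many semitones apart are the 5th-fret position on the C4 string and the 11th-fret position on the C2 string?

C4 at fret 5 → F4 (MIDI 65); C2 at fret 11 → B2 (MIDI 47).
65 − 47 = 18, so the two pitches are 18 semitones apart, with F4 the higher.

18 semitones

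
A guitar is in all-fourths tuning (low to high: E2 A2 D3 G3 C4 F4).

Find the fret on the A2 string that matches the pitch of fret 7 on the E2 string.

2

E2 at fret 7 is E2 + 7 semitones = B2.
The open A2 string is 5 semitones above the open E2, so the same pitch on the A2 string lies at fret 7 − 5 = 2.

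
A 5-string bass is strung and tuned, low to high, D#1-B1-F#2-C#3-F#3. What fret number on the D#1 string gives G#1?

G#1 is 5 semitones above the open D#1 (D#–E–F–F#–G–G#), so it sits at fret 5.

5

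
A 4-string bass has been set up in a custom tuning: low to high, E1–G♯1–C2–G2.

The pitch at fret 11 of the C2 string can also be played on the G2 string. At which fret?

4

Fret 11 on C2 is MIDI 36 + 11 = 47 (B2). On the G2 string (open MIDI 43), that pitch is 47 − 43 = fret 4.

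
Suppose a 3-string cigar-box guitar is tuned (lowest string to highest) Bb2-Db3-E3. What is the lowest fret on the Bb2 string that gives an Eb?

5

From Bb2, count semitones up the chromatic scale until reaching Eb: Bb–B–C–Db–D–Eb — 5 steps.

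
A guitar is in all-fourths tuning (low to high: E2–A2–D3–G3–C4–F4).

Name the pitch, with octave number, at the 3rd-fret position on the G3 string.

A#3

Each fret is one semitone, so G3 + 3 = A#3.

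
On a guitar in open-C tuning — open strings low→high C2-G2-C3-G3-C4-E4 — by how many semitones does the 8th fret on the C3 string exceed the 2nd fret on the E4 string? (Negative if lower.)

C3 at fret 8 → G#3 (MIDI 56); E4 at fret 2 → F#4 (MIDI 66).
56 − 66 = -10, so the two pitches are 10 semitones apart.

-10 semitones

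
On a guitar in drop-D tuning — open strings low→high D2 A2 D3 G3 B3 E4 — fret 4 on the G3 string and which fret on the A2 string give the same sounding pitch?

G3 at fret 4 is G3 + 4 semitones = B3.
The open A2 string is 10 semitones below the open G3, so the same pitch on the A2 string lies at fret 4 + 10 = 14.

14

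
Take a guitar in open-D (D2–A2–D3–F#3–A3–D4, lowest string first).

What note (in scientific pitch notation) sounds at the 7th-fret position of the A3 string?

Each fret is one semitone, so A3 + 7 = E4.

E4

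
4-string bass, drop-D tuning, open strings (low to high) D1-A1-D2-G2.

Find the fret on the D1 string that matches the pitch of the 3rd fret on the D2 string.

15

Fret 3 on D2 is MIDI 38 + 3 = 41 (F2). On the D1 string (open MIDI 26), that pitch is 41 − 26 = fret 15.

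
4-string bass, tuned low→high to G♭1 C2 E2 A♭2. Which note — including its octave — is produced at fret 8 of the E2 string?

The open E2 string plus 8 semitones: E–F–Gb–G–Ab–A–Bb–B–C.
The walk passes from B into C once, so the octave number goes from 2 to 3.

C3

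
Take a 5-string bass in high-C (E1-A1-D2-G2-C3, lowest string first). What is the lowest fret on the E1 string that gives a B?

7

From E1, count semitones up the chromatic scale until reaching B: E–F–F#–G–G#–A–A#–B — 7 steps.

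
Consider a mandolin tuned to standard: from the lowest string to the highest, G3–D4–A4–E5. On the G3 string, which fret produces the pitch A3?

A3 is 2 semitones above the open G3 (G–G#–A), so it sits at fret 2.

2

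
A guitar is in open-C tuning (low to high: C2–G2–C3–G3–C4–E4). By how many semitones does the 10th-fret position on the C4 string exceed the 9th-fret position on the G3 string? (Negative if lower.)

6 semitones

C4 at fret 10 → A#4 (MIDI 70); G3 at fret 9 → E4 (MIDI 64).
70 − 64 = 6, so the two pitches are 6 semitones apart.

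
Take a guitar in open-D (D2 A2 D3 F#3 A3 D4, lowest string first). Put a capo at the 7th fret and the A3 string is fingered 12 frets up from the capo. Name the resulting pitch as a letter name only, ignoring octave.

E

The capo raises the open A3 by 7 semitones to E4; fretting 12 more gives A3 + 7 + 12 = A3 + 19 semitones, landing on E.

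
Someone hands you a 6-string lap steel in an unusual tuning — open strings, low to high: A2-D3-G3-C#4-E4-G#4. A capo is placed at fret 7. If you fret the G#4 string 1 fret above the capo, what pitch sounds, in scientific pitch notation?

E5

The capo raises the open G#4 by 7 semitones to D#5; fretting 1 more gives G#4 + 7 + 1 = G#4 + 8 semitones = E5.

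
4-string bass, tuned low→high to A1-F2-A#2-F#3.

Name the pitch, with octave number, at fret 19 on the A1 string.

E3

Each fret is one semitone, so A1 + 19 = E3.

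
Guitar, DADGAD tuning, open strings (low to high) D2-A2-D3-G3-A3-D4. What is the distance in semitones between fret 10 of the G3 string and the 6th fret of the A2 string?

14 semitones

G3 at fret 10 → F4 (MIDI 65); A2 at fret 6 → D♯3 (MIDI 51).
65 − 51 = 14, so the two pitches are 14 semitones apart, with F4 the higher.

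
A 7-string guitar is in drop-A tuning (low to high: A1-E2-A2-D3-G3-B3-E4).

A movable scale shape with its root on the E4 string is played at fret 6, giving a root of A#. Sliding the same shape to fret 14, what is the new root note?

F#

Moving from fret 6 to fret 14 shifts the root by 8 semitones.
A# up 8 semitones is F#.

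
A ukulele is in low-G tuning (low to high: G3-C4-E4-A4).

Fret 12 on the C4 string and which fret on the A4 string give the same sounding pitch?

3

Fret 12 on C4 is MIDI 60 + 12 = 72 (C5). On the A4 string (open MIDI 69), that pitch is 72 − 69 = fret 3.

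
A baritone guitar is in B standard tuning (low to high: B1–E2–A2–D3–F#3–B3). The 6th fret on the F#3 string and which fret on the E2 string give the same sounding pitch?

20

Fret 6 on F#3 is MIDI 54 + 6 = 60 (C4). On the E2 string (open MIDI 40), that pitch is 60 − 40 = fret 20.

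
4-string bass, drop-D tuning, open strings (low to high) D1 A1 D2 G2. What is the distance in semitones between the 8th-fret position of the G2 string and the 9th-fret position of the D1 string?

16 semitones

G2 at fret 8 → D#3 (MIDI 51); D1 at fret 9 → B1 (MIDI 35).
51 − 35 = 16, so the two pitches are 16 semitones apart, with D#3 the higher.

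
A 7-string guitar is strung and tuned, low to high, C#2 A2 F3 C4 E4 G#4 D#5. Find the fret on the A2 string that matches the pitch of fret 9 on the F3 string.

17

F3 at fret 9 is F3 + 9 semitones = D4.
The open A2 string is 8 semitones below the open F3, so the same pitch on the A2 string lies at fret 9 + 8 = 17.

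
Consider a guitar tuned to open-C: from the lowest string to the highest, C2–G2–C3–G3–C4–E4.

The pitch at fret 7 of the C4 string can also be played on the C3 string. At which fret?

19

C4 at fret 7 is C4 + 7 semitones = G4.
The open C3 string is 12 semitones below the open C4, so the same pitch on the C3 string lies at fret 7 + 12 = 19.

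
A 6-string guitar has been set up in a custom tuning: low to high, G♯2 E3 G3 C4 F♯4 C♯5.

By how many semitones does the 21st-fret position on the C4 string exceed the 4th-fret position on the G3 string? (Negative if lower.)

22 semitones

C4 at fret 21 → A5 (MIDI 81); G3 at fret 4 → B3 (MIDI 59).
81 − 59 = 22, so the two pitches are 22 semitones apart.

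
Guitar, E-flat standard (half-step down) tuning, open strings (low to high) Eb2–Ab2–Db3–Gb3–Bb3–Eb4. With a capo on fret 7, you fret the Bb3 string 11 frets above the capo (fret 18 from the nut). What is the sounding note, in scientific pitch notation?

E5

The capo raises the open Bb3 by 7 semitones to F4; fretting 11 more gives Bb3 + 7 + 11 = Bb3 + 18 semitones = E5.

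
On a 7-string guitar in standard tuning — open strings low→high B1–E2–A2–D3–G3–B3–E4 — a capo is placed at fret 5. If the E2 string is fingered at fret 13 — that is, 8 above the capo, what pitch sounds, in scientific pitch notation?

The capo raises the open E2 by 5 semitones to A2; fretting 8 more gives E2 + 5 + 8 = E2 + 13 semitones = F3.

F3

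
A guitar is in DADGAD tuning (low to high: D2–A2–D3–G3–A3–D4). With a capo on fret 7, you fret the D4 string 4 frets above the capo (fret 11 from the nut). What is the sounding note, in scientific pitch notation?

C#5

The capo raises the open D4 by 7 semitones to A4; fretting 4 more gives D4 + 7 + 4 = D4 + 11 semitones = C#5.
(Also written Db.)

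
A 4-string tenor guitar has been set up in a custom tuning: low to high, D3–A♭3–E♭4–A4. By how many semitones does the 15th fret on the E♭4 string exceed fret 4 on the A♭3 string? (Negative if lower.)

E♭4 at fret 15 → G♭5 (MIDI 78); A♭3 at fret 4 → C4 (MIDI 60).
78 − 60 = 18, so the two pitches are 18 semitones apart.

18 semitones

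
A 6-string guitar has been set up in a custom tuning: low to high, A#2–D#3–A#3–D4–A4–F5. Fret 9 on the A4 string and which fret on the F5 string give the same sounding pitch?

1

A4 at fret 9 is A4 + 9 semitones = F#5.
The open F5 string is 8 semitones above the open A4, so the same pitch on the F5 string lies at fret 9 − 8 = 1.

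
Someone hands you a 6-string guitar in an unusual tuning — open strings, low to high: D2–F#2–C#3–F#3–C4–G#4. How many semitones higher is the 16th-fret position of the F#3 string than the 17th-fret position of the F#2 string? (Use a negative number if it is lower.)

11 semitones

F#3 at fret 16 → A#4 (MIDI 70); F#2 at fret 17 → B3 (MIDI 59).
70 − 59 = 11, so the two pitches are 11 semitones apart.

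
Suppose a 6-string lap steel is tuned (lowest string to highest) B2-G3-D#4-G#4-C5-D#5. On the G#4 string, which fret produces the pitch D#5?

D#5 is 7 semitones above the open G#4 (G#–A–A#–B–C–C#–D–D#), so it sits at fret 7.

7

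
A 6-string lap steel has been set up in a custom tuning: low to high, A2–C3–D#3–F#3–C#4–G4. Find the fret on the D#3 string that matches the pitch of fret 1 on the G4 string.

Fret 1 on G4 is MIDI 67 + 1 = 68 (G#4). On the D#3 string (open MIDI 51), that pitch is 68 − 51 = fret 17.

17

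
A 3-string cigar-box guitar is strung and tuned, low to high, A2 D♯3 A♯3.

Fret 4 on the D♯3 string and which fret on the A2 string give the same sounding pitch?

10

Fret 4 on D♯3 is MIDI 51 + 4 = 55 (G3). On the A2 string (open MIDI 45), that pitch is 55 − 45 = fret 10.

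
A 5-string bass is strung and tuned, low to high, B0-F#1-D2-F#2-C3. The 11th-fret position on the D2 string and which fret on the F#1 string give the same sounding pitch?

Fret 11 on D2 is MIDI 38 + 11 = 49 (C#3). On the F#1 string (open MIDI 30), that pitch is 49 − 30 = fret 19.

19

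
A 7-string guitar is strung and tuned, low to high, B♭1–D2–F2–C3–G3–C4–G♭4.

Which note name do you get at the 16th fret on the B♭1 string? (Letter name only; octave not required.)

B♭1 is MIDI 34. Adding 16 gives 50; 50 mod 12 = 2, i.e. D.

D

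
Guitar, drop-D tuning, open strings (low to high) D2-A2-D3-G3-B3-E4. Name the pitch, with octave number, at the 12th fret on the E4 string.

E4 is MIDI 64. Adding 12 gives 76, which is E5.

E5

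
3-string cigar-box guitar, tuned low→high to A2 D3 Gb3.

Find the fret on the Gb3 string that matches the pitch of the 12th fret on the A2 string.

A2 at fret 12 is A2 + 12 semitones = A3.
The open Gb3 string is 9 semitones above the open A2, so the same pitch on the Gb3 string lies at fret 12 − 9 = 3.

3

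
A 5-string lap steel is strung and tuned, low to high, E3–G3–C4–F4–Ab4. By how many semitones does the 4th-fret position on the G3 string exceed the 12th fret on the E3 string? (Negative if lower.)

G3 at fret 4 → B3 (MIDI 59); E3 at fret 12 → E4 (MIDI 64).
59 − 64 = -5, so the two pitches are 5 semitones apart.

-5 semitones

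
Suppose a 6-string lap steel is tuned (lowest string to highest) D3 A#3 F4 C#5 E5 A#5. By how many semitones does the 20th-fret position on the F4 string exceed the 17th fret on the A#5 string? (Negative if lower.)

F4 at fret 20 → C#6 (MIDI 85); A#5 at fret 17 → D#7 (MIDI 99).
85 − 99 = -14, so the two pitches are 14 semitones apart.

-14 semitones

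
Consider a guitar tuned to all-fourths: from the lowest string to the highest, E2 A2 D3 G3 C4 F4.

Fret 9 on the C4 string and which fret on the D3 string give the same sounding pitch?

19

Fret 9 on C4 is MIDI 60 + 9 = 69 (A4). On the D3 string (open MIDI 50), that pitch is 69 − 50 = fret 19.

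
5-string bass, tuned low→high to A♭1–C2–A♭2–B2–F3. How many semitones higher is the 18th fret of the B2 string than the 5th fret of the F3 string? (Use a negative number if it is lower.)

7 semitones

B2 at fret 18 → F4 (MIDI 65); F3 at fret 5 → B♭3 (MIDI 58).
65 − 58 = 7, so the two pitches are 7 semitones apart.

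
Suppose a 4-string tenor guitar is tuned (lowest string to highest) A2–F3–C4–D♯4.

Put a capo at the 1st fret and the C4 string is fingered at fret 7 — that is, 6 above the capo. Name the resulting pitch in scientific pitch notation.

G4

The capo raises the open C4 by 1 semitone to C♯4; fretting 6 more gives C4 + 1 + 6 = C4 + 7 semitones = G4.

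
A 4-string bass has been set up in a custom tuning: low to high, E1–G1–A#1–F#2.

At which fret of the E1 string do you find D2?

D2 is 10 semitones above the open E1 (E–F–F#–G–…–C–C#–D), so it sits at fret 10.

10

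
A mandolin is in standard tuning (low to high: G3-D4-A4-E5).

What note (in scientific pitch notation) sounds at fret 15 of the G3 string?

G3 is MIDI 55. Adding 15 gives 70, which is A#4.
(Equivalently spelled Bb4.)

A#4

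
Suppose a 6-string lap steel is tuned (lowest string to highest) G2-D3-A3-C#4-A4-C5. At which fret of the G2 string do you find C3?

C3 is 5 semitones above the open G2 (G–G#–A–A#–B–C), so it sits at fret 5.

5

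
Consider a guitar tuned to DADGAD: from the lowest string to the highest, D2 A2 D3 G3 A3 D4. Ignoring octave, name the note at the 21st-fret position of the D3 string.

B

Each fret is one semitone, so D3 + 21 = B.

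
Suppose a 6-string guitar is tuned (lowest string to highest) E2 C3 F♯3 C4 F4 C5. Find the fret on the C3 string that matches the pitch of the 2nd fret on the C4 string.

C4 at fret 2 is C4 + 2 semitones = D4.
The open C3 string is 12 semitones below the open C4, so the same pitch on the C3 string lies at fret 2 + 12 = 14.

14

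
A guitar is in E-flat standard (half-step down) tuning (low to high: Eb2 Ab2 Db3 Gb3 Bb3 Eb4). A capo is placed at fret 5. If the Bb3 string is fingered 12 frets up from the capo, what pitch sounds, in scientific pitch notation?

The capo raises the open Bb3 by 5 semitones to Eb4; fretting 12 more gives Bb3 + 5 + 12 = Bb3 + 17 semitones = Eb5.

Eb5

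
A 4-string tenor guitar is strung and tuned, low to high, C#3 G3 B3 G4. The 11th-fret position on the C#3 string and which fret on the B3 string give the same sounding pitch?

Fret 11 on C#3 is MIDI 49 + 11 = 60 (C4). On the B3 string (open MIDI 59), that pitch is 60 − 59 = fret 1.

1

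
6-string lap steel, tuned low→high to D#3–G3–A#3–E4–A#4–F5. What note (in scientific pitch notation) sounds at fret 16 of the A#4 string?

D6

A#4 is MIDI 70. Adding 16 gives 86, which is D6.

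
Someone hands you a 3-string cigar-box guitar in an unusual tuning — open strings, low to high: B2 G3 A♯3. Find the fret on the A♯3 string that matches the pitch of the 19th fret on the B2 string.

8

B2 at fret 19 is B2 + 19 semitones = F♯4.
The open A♯3 string is 11 semitones above the open B2, so the same pitch on the A♯3 string lies at fret 19 − 11 = 8.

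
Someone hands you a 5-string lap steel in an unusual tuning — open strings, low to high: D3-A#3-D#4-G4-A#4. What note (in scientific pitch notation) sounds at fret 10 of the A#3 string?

A#3 is MIDI 58. Adding 10 gives 68, which is G#4.
(Equivalently spelled Ab4.)

G#4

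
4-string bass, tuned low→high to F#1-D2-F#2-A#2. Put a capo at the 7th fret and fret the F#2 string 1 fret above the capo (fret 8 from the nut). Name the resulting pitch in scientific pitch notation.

D3

The capo raises the open F#2 by 7 semitones to C#3; fretting 1 more gives F#2 + 7 + 1 = F#2 + 8 semitones = D3.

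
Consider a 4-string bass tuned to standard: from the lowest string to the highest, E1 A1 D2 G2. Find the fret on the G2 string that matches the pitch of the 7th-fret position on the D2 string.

Fret 7 on D2 is MIDI 38 + 7 = 45 (A2). On the G2 string (open MIDI 43), that pitch is 45 − 43 = fret 2.

2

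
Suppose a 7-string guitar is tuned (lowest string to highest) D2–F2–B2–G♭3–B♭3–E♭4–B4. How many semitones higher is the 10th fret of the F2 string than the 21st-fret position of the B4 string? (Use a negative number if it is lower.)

F2 at fret 10 → E♭3 (MIDI 51); B4 at fret 21 → A♭6 (MIDI 92).
51 − 92 = -41, so the two pitches are 41 semitones apart.

-41 semitones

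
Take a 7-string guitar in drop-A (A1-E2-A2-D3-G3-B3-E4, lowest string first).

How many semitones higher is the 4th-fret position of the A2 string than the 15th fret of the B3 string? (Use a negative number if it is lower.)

-25 semitones

A2 at fret 4 → C♯3 (MIDI 49); B3 at fret 15 → D5 (MIDI 74).
49 − 74 = -25, so the two pitches are 25 semitones apart.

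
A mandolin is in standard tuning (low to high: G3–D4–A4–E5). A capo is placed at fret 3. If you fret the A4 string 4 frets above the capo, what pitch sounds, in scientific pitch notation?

E5

The capo raises the open A4 by 3 semitones to C5; fretting 4 more gives A4 + 3 + 4 = A4 + 7 semitones = E5.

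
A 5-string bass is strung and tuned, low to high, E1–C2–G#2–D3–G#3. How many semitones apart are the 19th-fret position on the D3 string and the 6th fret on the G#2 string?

D3 at fret 19 → A4 (MIDI 69); G#2 at fret 6 → D3 (MIDI 50).
69 − 50 = 19, so the two pitches are 19 semitones apart, with A4 the higher.

19 semitones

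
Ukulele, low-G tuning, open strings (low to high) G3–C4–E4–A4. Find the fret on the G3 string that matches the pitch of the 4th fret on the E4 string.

Fret 4 on E4 is MIDI 64 + 4 = 68 (G#4). On the G3 string (open MIDI 55), that pitch is 68 − 55 = fret 13.

13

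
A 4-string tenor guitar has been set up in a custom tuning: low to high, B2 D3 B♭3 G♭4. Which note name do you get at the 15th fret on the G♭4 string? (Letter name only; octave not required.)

A

The open G♭4 string plus 15 semitones: Gb–G–Ab–A–…–G–Ab–A.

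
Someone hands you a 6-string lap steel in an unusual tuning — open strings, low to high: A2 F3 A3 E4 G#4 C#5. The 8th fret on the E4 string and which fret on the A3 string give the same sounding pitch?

Fret 8 on E4 is MIDI 64 + 8 = 72 (C5). On the A3 string (open MIDI 57), that pitch is 72 − 57 = fret 15.

15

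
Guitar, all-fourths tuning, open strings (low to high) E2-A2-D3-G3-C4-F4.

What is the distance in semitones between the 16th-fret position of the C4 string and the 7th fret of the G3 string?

14 semitones

C4 at fret 16 → E5 (MIDI 76); G3 at fret 7 → D4 (MIDI 62).
76 − 62 = 14, so the two pitches are 14 semitones apart, with E5 the higher.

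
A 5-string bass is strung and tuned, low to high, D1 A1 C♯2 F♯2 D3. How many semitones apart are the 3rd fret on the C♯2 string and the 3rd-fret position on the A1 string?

C♯2 at fret 3 → E2 (MIDI 40); A1 at fret 3 → C2 (MIDI 36).
40 − 36 = 4, so the two pitches are 4 semitones apart, with E2 the higher.

4 semitones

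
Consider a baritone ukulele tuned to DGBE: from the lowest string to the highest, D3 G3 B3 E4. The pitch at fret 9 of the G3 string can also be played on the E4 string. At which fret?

0

Fret 9 on G3 is MIDI 55 + 9 = 64 (E4). On the E4 string (open MIDI 64), that pitch is 64 − 64 = fret 0.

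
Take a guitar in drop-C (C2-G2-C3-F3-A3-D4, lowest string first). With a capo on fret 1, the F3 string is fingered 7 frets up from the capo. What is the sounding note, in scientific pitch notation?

The capo raises the open F3 by 1 semitone to F#3; fretting 7 more gives F3 + 1 + 7 = F3 + 8 semitones = C#4.

C#4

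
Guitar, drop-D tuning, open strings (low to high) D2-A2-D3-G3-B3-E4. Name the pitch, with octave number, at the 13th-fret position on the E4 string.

E4 is MIDI 64. Adding 13 gives 77, which is F5.

F5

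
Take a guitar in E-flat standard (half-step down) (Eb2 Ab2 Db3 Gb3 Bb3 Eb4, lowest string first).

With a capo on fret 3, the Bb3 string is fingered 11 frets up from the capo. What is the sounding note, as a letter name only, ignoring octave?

The capo raises the open Bb3 by 3 semitones to Db4; fretting 11 more gives Bb3 + 3 + 11 = Bb3 + 14 semitones, landing on C.

C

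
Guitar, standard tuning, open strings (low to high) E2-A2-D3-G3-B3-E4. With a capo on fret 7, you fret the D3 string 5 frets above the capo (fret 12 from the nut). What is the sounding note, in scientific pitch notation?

The capo raises the open D3 by 7 semitones to A3; fretting 5 more gives D3 + 7 + 5 = D3 + 12 semitones = D4.

D4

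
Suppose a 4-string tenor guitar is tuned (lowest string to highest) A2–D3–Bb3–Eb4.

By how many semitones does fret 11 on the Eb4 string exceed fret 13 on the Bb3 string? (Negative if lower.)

3 semitones

Eb4 at fret 11 → D5 (MIDI 74); Bb3 at fret 13 → B4 (MIDI 71).
74 − 71 = 3, so the two pitches are 3 semitones apart.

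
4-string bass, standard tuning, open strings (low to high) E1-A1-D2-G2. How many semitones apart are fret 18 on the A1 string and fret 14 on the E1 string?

A1 at fret 18 → D#3 (MIDI 51); E1 at fret 14 → F#2 (MIDI 42).
51 − 42 = 9, so the two pitches are 9 semitones apart, with D#3 the higher.

9 semitones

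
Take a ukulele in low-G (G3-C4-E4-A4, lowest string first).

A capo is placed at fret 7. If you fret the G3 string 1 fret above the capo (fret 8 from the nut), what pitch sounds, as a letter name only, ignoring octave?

The capo raises the open G3 by 7 semitones to D4; fretting 1 more gives G3 + 7 + 1 = G3 + 8 semitones, landing on D#.
(Also written Eb.)

D#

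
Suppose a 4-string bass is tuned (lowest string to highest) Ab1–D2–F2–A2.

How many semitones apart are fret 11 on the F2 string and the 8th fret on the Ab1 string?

12 semitones

F2 at fret 11 → E3 (MIDI 52); Ab1 at fret 8 → E2 (MIDI 40).
52 − 40 = 12, so the two pitches are 12 semitones apart, with E3 the higher.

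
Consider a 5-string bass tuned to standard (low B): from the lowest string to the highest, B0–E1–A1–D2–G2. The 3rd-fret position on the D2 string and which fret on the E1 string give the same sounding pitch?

13

Fret 3 on D2 is MIDI 38 + 3 = 41 (F2). On the E1 string (open MIDI 28), that pitch is 41 − 28 = fret 13.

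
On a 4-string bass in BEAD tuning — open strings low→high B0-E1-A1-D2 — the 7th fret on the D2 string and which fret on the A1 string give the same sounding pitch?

12

D2 at fret 7 is D2 + 7 semitones = A2.
The open A1 string is 5 semitones below the open D2, so the same pitch on the A1 string lies at fret 7 + 5 = 12.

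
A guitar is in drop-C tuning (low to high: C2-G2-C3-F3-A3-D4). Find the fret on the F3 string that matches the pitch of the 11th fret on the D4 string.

D4 at fret 11 is D4 + 11 semitones = C♯5.
The open F3 string is 9 semitones below the open D4, so the same pitch on the F3 string lies at fret 11 + 9 = 20.

20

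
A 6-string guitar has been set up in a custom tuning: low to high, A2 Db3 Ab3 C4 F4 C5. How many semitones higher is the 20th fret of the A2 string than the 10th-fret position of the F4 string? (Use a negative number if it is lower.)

A2 at fret 20 → F4 (MIDI 65); F4 at fret 10 → Eb5 (MIDI 75).
65 − 75 = -10, so the two pitches are 10 semitones apart.

-10 semitones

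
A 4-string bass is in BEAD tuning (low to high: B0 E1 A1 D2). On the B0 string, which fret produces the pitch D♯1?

D♯1 is 4 semitones above the open B0 (B–C–C#–D–D#), so it sits at fret 4.

4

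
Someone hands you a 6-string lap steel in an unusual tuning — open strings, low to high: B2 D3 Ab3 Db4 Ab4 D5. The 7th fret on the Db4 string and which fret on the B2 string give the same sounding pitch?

Db4 at fret 7 is Db4 + 7 semitones = Ab4.
The open B2 string is 14 semitones below the open Db4, so the same pitch on the B2 string lies at fret 7 + 14 = 21.

21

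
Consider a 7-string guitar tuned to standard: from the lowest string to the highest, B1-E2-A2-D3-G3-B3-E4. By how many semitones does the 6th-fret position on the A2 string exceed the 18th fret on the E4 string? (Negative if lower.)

-31 semitones

A2 at fret 6 → D#3 (MIDI 51); E4 at fret 18 → A#5 (MIDI 82).
51 − 82 = -31, so the two pitches are 31 semitones apart.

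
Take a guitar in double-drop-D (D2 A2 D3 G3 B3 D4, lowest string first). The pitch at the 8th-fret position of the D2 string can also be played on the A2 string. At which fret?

D2 at fret 8 is D2 + 8 semitones = A#2.
The open A2 string is 7 semitones above the open D2, so the same pitch on the A2 string lies at fret 8 − 7 = 1.

1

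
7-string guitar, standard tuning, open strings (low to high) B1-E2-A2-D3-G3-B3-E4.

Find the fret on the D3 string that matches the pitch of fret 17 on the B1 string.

Fret 17 on B1 is MIDI 35 + 17 = 52 (E3). On the D3 string (open MIDI 50), that pitch is 52 − 50 = fret 2.

2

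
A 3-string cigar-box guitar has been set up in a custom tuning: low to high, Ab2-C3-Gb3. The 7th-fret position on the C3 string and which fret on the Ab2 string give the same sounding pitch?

11

Fret 7 on C3 is MIDI 48 + 7 = 55 (G3). On the Ab2 string (open MIDI 44), that pitch is 55 − 44 = fret 11.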